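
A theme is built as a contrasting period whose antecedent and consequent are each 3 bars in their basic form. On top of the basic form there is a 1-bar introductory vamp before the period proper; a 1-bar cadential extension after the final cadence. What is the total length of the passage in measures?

8 measures

Basic contrasting period: 3 + 3 = 6 bars.
6 (basic form) + 1 (introduction) + 1 (cadential extension) = 8.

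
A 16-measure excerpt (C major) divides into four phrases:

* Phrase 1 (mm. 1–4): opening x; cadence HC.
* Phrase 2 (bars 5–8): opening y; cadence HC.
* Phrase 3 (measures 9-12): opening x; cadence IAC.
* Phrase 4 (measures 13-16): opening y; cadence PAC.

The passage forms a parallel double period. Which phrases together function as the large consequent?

phrases 3 and 4

In a double period the first pair of phrases (ending half cadence) is the large antecedent and the second pair (ending perfect authentic cadence) is the large consequent; the consequent is phrases 3 and 4.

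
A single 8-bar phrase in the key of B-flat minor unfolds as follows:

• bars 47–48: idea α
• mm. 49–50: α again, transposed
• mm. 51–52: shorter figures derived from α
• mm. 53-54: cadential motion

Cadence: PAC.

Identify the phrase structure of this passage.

sentence

Basic idea (measures 47-48) + its repetition (measures 49-50) form the presentation; fragmentation and cadence (mm. 51-54) form the continuation — the 8-bar whole is a sentence.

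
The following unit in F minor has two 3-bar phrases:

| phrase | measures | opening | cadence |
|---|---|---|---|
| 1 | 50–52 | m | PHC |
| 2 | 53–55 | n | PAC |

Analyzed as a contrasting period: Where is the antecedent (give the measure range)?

The antecedent is the phrase ending with the weaker cadence (Phrygian half cadence, phrase 1) and the consequent the one ending more conclusively (perfect authentic cadence, phrase 2); the antecedent is mm. 50–52.

measures 50–52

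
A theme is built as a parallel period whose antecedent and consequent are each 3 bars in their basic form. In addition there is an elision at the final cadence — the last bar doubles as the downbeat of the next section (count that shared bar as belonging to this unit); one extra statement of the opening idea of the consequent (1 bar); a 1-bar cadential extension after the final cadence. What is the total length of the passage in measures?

8 measures

Basic parallel period: 3 + 3 = 6 bars.
6 (basic form) + 1 (extra statement) + 1 (cadential extension) = 8.
The elision shares a bar with the next section but does not change this unit's count.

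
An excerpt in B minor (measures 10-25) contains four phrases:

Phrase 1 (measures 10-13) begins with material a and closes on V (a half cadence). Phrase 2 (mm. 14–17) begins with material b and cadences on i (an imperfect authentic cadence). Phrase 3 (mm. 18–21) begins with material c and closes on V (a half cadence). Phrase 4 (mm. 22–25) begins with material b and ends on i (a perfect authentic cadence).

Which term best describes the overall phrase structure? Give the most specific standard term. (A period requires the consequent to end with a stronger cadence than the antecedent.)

contrasting double period

Four phrases in two halves: the first half (measures 10–17) ends with an imperfect authentic cadence, the second (bars 18-25) with a perfect authentic cadence — a large antecedent–consequent pair, i.e. a double period.
Phrase 3 begins with different material from phrase 1, making it contrasting.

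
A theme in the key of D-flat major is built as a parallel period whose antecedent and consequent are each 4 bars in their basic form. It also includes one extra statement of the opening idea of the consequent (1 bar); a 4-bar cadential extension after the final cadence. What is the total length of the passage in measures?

13 measures

Basic parallel period: 4 + 4 = 8 bars.
8 (basic form) + 1 (extra statement) + 4 (cadential extension) = 13.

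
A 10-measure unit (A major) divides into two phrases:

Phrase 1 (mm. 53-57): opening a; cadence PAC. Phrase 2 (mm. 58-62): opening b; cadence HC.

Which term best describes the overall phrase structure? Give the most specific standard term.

The second phrase closes with a half cadence, which is not stronger than the first phrase's perfect authentic cadence; without a weak→strong cadential pair there is no antecedent–consequent relationship, so this is a phrase group rather than a period.

phrase group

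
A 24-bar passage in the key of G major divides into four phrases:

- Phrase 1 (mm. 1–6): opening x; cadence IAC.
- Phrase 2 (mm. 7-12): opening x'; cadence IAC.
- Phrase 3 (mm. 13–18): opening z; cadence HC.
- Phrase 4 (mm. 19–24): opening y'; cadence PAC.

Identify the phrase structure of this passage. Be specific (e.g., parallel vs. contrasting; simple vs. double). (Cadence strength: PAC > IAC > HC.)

Four phrases in two halves: the first half (mm. 1–12) ends with an imperfect authentic cadence, the second (mm. 13-24) with a perfect authentic cadence — a large antecedent–consequent pair, i.e. a double period.
Phrase 3 begins with different material from phrase 1, making it contrasting.

contrasting double period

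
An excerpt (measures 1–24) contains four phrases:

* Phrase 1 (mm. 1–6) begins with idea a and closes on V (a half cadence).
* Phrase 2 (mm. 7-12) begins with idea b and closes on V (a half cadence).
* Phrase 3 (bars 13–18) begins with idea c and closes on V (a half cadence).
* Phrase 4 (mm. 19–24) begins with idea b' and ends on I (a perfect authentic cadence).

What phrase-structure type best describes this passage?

Four phrases in two halves: the first half (measures 1-12) ends with a half cadence, the second (mm. 13-24) with a perfect authentic cadence — a large antecedent–consequent pair, i.e. a double period.
Phrase 3 begins with different material from phrase 1, making it contrasting.

contrasting double period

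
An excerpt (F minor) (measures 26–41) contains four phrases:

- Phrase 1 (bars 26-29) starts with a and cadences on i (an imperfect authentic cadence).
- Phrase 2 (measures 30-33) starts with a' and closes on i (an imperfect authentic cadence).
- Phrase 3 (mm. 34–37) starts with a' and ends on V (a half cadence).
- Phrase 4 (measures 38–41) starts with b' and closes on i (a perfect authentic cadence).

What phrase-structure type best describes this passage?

Four phrases in two halves: the first half (measures 26-33) ends with an imperfect authentic cadence, the second (bars 34-41) with a perfect authentic cadence — a large antecedent–consequent pair, i.e. a double period.
Phrase 3 begins with the same material as phrase 1, making it parallel.

parallel double period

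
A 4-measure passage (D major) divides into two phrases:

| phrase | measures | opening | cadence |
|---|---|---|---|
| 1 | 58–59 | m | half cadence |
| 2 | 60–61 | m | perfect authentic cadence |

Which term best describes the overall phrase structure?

parallel period

Phrase 1 ends with a half cadence (weaker) and phrase 2 with a perfect authentic cadence (stronger): antecedent + consequent = a period.
The two phrases open with the same material (m / m), so the period is parallel.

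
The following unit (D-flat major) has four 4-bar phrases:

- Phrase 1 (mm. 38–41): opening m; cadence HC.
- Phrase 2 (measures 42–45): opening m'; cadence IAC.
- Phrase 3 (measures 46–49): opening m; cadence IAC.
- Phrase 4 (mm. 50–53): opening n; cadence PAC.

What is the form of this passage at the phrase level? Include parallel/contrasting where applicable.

parallel double period

Four phrases in two halves: the first half (mm. 38–45) ends with an imperfect authentic cadence, the second (mm. 46–53) with a perfect authentic cadence — a large antecedent–consequent pair, i.e. a double period.
Phrase 3 begins with the same material as phrase 1, making it parallel.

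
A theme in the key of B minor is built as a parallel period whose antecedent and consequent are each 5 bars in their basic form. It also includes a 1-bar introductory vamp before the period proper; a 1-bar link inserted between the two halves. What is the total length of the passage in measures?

12 measures

Basic parallel period: 5 + 5 = 10 bars.
10 (basic form) + 1 (introduction) + 1 (link) = 12.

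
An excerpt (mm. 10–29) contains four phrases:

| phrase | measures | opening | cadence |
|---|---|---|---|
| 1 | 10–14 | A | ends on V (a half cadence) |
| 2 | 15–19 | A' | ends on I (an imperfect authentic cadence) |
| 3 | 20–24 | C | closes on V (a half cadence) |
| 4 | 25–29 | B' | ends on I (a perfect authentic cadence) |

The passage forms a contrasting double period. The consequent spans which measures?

measures 20–29

In a double period the four phrases pair into a large antecedent (phrases 1–2, ending imperfect authentic cadence) and a large consequent (phrases 3–4, ending perfect authentic cadence). The consequent spans mm. 20–29.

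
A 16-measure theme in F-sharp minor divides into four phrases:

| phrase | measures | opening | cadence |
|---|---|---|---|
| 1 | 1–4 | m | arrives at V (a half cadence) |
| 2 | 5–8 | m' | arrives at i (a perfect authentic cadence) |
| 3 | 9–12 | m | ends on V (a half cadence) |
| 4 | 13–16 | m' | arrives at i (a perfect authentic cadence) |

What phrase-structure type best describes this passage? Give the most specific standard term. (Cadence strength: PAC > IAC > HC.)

The cadence pattern HC–PAC–HC–PAC is weak–strong twice, and phrases 3–4 restate phrases 1–2: a period heard twice, not a double period (which would end weakly at phrase 2).

repeated period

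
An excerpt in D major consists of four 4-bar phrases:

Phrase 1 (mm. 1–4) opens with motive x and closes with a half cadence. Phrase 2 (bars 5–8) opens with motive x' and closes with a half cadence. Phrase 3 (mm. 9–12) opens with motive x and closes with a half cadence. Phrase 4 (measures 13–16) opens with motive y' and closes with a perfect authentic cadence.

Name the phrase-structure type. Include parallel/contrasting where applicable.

Four phrases in two halves: the first half (mm. 1–8) ends with a half cadence, the second (measures 9–16) with a perfect authentic cadence — a large antecedent–consequent pair, i.e. a double period.
Phrase 3 begins with the same material as phrase 1, making it parallel.

parallel double period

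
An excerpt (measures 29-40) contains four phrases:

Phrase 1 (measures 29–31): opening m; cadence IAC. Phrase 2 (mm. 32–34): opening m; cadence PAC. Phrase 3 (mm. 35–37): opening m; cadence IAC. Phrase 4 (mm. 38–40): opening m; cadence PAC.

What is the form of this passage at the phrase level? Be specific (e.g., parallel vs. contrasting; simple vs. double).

repeated period

The cadence pattern IAC–PAC–IAC–PAC is weak–strong twice, and phrases 3–4 restate phrases 1–2: a period heard twice, not a double period (which would end weakly at phrase 2).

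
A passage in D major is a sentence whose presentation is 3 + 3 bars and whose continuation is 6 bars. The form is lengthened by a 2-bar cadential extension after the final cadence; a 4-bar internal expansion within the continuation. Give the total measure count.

Basic sentence: 3 + 3 + 6 = 12 bars.
12 (basic form) + 2 (cadential extension) + 4 (internal expansion) = 18.

18 measures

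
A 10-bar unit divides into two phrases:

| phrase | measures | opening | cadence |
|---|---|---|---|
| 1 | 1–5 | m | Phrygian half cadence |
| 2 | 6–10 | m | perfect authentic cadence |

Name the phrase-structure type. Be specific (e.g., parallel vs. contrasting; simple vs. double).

parallel period

Phrase 1 ends with a Phrygian half cadence (weaker) and phrase 2 with a perfect authentic cadence (stronger): antecedent + consequent = a period.
The two phrases open with the same material (m / m), so the period is parallel.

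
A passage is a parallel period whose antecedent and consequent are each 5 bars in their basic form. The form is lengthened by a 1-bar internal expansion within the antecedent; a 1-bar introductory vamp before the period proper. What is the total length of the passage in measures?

Basic parallel period: 5 + 5 = 10 bars.
10 (basic form) + 1 (internal expansion) + 1 (introduction) = 12.

12 measures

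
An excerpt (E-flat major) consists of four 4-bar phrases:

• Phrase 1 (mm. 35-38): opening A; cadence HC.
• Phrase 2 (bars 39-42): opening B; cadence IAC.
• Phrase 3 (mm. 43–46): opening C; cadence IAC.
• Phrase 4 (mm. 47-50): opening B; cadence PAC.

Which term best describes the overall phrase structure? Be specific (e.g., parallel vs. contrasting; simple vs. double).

contrasting double period

Four phrases in two halves: the first half (mm. 35–42) ends with an imperfect authentic cadence, the second (mm. 43-50) with a perfect authentic cadence — a large antecedent–consequent pair, i.e. a double period.
Phrase 3 begins with different material from phrase 1, making it contrasting.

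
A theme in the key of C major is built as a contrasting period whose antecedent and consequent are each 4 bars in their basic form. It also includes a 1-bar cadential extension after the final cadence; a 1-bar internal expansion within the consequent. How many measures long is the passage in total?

10 measures

Basic contrasting period: 4 + 4 = 8 bars.
8 (basic form) + 1 (cadential extension) + 1 (internal expansion) = 10.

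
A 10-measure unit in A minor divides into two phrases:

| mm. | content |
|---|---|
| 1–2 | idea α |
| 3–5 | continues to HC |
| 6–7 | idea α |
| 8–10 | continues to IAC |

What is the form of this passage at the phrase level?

Phrase 1 ends with a half cadence (weaker) and phrase 2 with an imperfect authentic cadence (stronger): antecedent + consequent = a period.
The two phrases open with the same material (α / α), so the period is parallel.

parallel period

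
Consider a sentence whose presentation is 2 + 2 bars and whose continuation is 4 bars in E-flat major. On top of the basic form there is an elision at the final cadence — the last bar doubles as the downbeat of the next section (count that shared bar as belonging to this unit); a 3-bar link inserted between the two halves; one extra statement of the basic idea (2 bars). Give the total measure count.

Basic sentence: 2 + 2 + 4 = 8 bars.
8 (basic form) + 3 (link) + 2 (extra statement) = 13.
The elision shares a bar with the next section but does not change this unit's count.

13 measures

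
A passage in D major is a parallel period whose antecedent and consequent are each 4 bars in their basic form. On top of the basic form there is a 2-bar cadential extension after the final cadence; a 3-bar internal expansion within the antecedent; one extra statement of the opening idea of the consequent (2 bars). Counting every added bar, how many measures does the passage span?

Basic parallel period: 4 + 4 = 8 bars.
8 (basic form) + 2 (cadential extension) + 3 (internal expansion) + 2 (extra statement) = 15.

15 measures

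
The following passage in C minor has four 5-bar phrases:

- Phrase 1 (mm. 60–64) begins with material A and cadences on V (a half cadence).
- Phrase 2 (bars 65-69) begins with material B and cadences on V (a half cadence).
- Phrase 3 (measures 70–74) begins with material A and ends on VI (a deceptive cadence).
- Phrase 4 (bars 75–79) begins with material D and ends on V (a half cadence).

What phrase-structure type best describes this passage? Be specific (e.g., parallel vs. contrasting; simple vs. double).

phrase group

Phrase 4 ends with a half cadence, no stronger than phrase 2's half cadence, so the four phrases do not form a double period; nor do phrases 3–4 duplicate 1–2, so it is not a repeated period. With no phrase reaching a conclusive cadence, the passage is a phrase group.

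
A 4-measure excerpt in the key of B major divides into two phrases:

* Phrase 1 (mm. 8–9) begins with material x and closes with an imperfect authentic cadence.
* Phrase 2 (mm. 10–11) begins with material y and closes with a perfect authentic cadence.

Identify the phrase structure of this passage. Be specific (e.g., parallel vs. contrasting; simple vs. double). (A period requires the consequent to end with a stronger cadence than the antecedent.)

contrasting period

Phrase 1 ends with an imperfect authentic cadence (weaker) and phrase 2 with a perfect authentic cadence (stronger): antecedent + consequent = a period.
The two phrases open with different material (x / y), so the period is contrasting.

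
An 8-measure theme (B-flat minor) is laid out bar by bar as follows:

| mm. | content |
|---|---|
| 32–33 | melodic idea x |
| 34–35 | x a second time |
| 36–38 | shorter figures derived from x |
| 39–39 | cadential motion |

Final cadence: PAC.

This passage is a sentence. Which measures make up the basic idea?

measures 32–33

The presentation of a sentence is the basic idea (bars 32–33) plus its repetition (measures 34–35); the basic idea is therefore mm. 32-33.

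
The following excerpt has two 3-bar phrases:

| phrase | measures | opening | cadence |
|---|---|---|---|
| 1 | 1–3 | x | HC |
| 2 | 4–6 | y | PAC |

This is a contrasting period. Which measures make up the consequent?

measures 4–6

The phrase ending with the weaker cadence (half cadence) is the antecedent; the one ending more conclusively (perfect authentic cadence) is the consequent. The consequent is measures 4–6.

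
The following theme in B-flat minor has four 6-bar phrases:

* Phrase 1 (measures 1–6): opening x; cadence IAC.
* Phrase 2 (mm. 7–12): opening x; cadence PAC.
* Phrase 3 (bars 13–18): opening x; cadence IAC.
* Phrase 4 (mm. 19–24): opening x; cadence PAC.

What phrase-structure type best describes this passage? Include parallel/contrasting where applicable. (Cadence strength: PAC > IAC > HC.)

repeated period

The cadence pattern IAC–PAC–IAC–PAC is weak–strong twice, and phrases 3–4 restate phrases 1–2: a period heard twice, not a double period (which would end weakly at phrase 2).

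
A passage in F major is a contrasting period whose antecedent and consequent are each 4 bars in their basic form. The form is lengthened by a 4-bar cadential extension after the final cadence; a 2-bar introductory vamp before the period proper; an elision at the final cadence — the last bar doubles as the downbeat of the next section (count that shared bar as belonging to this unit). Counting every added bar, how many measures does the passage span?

Basic contrasting period: 4 + 4 = 8 bars.
8 (basic form) + 4 (cadential extension) + 2 (introduction) = 14.
The elision shares a bar with the next section but does not change this unit's count.

14 measures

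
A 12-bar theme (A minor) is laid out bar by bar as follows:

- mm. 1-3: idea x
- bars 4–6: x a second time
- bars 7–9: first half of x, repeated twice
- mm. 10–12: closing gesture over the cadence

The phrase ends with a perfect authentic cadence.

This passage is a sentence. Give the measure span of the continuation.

After the presentation (mm. 1–6), the continuation covers the fragmentation through the cadence: mm. 7-12.

measures 7–12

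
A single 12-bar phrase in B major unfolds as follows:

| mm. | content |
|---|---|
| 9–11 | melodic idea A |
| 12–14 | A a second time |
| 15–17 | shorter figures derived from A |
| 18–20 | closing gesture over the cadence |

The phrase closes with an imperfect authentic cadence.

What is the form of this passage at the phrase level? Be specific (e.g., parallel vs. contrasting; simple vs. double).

sentence

Basic idea (mm. 9-11) + its repetition (mm. 12–14) form the presentation; fragmentation and cadence (mm. 15–20) form the continuation — the 12-bar whole is a sentence.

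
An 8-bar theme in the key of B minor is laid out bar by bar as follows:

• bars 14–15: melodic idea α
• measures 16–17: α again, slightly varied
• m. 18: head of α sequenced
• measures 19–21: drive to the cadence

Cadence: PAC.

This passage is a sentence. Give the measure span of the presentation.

The presentation of a sentence is the basic idea (mm. 14-15) plus its repetition (measures 16–17); the presentation is therefore mm. 14–17.

measures 14–17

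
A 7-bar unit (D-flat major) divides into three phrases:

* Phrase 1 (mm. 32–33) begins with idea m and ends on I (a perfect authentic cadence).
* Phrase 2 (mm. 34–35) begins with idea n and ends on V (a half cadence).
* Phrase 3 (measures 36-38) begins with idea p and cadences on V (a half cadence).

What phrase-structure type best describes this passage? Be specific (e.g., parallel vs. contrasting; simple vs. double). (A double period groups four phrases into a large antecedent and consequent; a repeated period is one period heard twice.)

phrase group

The final phrase closes with a half cadence, which is not stronger than the preceding half cadence; the 3 phrases lack an overall antecedent–consequent design and so form a phrase group.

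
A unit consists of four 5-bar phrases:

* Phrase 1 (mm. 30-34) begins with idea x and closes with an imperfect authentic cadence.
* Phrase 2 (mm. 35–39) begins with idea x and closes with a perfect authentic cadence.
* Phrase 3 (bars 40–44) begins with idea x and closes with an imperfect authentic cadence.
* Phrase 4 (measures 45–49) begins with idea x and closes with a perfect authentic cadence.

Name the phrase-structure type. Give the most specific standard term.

The cadence pattern IAC–PAC–IAC–PAC is weak–strong twice, and phrases 3–4 restate phrases 1–2: a period heard twice, not a double period (which would end weakly at phrase 2).

repeated period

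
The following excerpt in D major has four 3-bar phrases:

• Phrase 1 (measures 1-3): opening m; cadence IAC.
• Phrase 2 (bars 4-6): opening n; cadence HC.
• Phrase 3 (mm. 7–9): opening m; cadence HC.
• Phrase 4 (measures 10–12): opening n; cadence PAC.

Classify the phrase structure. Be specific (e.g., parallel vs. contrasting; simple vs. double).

parallel double period

Four phrases in two halves: the first half (mm. 1–6) ends with a half cadence, the second (mm. 7–12) with a perfect authentic cadence — a large antecedent–consequent pair, i.e. a double period.
Phrase 3 begins with the same material as phrase 1, making it parallel.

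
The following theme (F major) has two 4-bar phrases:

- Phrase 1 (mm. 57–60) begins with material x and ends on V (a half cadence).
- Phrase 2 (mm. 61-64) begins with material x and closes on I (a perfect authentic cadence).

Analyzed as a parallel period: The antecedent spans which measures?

measures 57–60

The antecedent is the phrase ending with the weaker cadence (half cadence, phrase 1) and the consequent the one ending more conclusively (perfect authentic cadence, phrase 2); the antecedent is mm. 57–60.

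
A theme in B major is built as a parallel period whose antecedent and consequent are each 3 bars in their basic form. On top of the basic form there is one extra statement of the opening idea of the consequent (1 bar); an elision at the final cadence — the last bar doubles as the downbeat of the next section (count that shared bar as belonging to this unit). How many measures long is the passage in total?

Basic parallel period: 3 + 3 = 6 bars.
6 (basic form) + 1 (extra statement) = 7.
The elision shares a bar with the next section but does not change this unit's count.

7 measures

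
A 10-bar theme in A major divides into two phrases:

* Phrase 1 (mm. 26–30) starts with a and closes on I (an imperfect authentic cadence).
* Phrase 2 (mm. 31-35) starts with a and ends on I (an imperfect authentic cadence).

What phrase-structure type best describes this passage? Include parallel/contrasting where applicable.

Both phrases have the same opening (a) and the same cadence (imperfect authentic cadence): the second is a restatement, not a consequent, so this is a repeated phrase rather than a period.

repeated phrase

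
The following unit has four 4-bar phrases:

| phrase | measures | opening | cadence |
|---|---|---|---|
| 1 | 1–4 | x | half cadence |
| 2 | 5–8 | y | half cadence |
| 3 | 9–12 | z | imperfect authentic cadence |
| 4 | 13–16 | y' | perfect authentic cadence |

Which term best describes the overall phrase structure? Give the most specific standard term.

Four phrases in two halves: the first half (mm. 1-8) ends with a half cadence, the second (mm. 9–16) with a perfect authentic cadence — a large antecedent–consequent pair, i.e. a double period.
Phrase 3 begins with different material from phrase 1, making it contrasting.

contrasting double period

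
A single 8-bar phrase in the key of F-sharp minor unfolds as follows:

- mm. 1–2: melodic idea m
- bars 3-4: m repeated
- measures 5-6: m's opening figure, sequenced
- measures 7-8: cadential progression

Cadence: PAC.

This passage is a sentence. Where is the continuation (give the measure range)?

measures 5–8

After the presentation (mm. 1–4), the continuation covers the fragmentation through the cadence: bars 5-8.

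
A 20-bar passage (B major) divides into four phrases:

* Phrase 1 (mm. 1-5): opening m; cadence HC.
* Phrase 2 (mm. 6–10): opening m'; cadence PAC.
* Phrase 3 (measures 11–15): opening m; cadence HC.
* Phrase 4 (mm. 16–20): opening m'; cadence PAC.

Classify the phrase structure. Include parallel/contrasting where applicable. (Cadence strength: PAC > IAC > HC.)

The cadence pattern HC–PAC–HC–PAC is weak–strong twice, and phrases 3–4 restate phrases 1–2: a period heard twice, not a double period (which would end weakly at phrase 2).

repeated period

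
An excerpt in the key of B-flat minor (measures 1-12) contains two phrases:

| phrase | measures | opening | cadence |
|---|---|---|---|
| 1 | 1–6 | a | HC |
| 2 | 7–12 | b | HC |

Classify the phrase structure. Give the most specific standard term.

The second phrase closes with a half cadence, which is not stronger than the first phrase's half cadence; without a weak→strong cadential pair there is no antecedent–consequent relationship, so this is a phrase group rather than a period.

phrase group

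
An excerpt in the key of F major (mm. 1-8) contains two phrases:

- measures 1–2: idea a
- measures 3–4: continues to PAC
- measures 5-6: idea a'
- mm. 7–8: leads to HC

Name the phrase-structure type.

phrase group

The second phrase closes with a half cadence, which is not stronger than the first phrase's perfect authentic cadence; without a weak→strong cadential pair there is no antecedent–consequent relationship, so this is a phrase group rather than a period.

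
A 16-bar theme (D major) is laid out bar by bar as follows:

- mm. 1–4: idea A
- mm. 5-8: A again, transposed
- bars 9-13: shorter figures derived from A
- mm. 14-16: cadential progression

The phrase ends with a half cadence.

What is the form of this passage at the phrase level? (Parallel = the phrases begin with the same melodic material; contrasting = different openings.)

Basic idea (mm. 1-4) + its repetition (mm. 5–8) form the presentation; fragmentation and cadence (mm. 9–16) form the continuation — the 16-bar whole is a sentence.

sentence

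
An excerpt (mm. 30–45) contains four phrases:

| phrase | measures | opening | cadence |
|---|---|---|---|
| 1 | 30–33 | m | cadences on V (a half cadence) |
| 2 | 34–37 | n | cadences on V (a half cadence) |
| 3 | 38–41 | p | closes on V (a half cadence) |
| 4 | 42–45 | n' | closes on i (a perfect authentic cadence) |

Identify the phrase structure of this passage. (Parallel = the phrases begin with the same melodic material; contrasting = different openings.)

Four phrases in two halves: the first half (mm. 30–37) ends with a half cadence, the second (bars 38-45) with a perfect authentic cadence — a large antecedent–consequent pair, i.e. a double period.
Phrase 3 begins with different material from phrase 1, making it contrasting.

contrasting double period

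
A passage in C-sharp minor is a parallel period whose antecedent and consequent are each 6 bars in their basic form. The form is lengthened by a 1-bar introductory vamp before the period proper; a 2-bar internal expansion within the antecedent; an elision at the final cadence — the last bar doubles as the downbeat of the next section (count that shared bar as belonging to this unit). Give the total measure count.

Basic parallel period: 6 + 6 = 12 bars.
12 (basic form) + 1 (introduction) + 2 (internal expansion) = 15.
The elision shares a bar with the next section but does not change this unit's count.

15 measures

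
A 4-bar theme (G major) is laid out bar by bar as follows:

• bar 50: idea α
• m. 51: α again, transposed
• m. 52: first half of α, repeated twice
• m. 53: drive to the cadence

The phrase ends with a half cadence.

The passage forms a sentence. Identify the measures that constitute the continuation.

measures 52–53

After the presentation (bars 50-51), the continuation covers the fragmentation through the cadence: bars 52-53.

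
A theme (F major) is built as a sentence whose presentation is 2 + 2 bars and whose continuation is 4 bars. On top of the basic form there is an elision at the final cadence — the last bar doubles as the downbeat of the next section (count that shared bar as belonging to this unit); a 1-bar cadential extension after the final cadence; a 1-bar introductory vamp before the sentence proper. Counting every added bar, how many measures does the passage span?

10 measures

Basic sentence: 2 + 2 + 4 = 8 bars.
8 (basic form) + 1 (cadential extension) + 1 (introduction) = 10.
The elision shares a bar with the next section but does not change this unit's count.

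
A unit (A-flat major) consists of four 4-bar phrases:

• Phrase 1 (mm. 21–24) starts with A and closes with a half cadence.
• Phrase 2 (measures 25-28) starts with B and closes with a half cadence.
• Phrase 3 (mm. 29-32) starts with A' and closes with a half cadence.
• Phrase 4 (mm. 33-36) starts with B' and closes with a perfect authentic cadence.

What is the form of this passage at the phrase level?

Four phrases in two halves: the first half (bars 21-28) ends with a half cadence, the second (bars 29–36) with a perfect authentic cadence — a large antecedent–consequent pair, i.e. a double period.
Phrase 3 begins with the same material as phrase 1, making it parallel.

parallel double period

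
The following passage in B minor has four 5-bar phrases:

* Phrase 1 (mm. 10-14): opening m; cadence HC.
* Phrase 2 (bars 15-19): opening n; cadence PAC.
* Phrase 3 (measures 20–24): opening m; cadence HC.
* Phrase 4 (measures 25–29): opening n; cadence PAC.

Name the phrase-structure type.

The cadence pattern HC–PAC–HC–PAC is weak–strong twice, and phrases 3–4 restate phrases 1–2: a period heard twice, not a double period (which would end weakly at phrase 2).

repeated period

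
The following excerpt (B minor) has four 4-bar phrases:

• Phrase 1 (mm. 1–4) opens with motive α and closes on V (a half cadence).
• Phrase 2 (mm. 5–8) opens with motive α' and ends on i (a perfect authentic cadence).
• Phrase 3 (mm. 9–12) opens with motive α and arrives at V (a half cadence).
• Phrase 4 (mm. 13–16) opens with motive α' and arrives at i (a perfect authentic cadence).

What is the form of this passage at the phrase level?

repeated period

The cadence pattern HC–PAC–HC–PAC is weak–strong twice, and phrases 3–4 restate phrases 1–2: a period heard twice, not a double period (which would end weakly at phrase 2).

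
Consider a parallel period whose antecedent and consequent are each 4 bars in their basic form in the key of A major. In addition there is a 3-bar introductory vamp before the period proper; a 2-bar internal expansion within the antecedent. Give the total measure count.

13 measures

Basic parallel period: 4 + 4 = 8 bars.
8 (basic form) + 3 (introduction) + 2 (internal expansion) = 13.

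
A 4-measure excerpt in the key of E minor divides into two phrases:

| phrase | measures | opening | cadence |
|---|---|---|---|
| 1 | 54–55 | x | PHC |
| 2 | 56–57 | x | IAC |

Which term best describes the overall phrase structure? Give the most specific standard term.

Phrase 1 ends with a Phrygian half cadence (weaker) and phrase 2 with an imperfect authentic cadence (stronger): antecedent + consequent = a period.
The two phrases open with the same material (x / x), so the period is parallel.

parallel period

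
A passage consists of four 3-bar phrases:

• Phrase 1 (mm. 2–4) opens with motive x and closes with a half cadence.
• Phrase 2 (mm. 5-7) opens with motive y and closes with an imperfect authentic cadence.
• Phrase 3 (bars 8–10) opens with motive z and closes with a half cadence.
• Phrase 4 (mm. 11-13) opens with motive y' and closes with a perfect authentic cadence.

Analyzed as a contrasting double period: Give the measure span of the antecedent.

In a double period the four phrases pair into a large antecedent (phrases 1–2, ending imperfect authentic cadence) and a large consequent (phrases 3–4, ending perfect authentic cadence). The antecedent spans mm. 2-7.

measures 2–7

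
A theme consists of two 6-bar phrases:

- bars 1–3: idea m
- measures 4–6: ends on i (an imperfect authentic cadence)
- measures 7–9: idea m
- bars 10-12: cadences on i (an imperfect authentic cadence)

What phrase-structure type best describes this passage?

repeated phrase

Both phrases have the same opening (m) and the same cadence (imperfect authentic cadence): the second is a restatement, not a consequent, so this is a repeated phrase rather than a period.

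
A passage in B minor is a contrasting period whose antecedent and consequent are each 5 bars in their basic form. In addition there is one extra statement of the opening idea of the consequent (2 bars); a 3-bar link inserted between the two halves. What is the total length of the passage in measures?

Basic contrasting period: 5 + 5 = 10 bars.
10 (basic form) + 2 (extra statement) + 3 (link) = 15.

15 measures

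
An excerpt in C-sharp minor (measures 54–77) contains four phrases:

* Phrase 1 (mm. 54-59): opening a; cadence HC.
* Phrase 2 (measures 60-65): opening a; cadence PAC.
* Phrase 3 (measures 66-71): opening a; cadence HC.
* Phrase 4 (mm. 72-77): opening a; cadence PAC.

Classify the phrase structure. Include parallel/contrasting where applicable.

repeated period

The cadence pattern HC–PAC–HC–PAC is weak–strong twice, and phrases 3–4 restate phrases 1–2: a period heard twice, not a double period (which would end weakly at phrase 2).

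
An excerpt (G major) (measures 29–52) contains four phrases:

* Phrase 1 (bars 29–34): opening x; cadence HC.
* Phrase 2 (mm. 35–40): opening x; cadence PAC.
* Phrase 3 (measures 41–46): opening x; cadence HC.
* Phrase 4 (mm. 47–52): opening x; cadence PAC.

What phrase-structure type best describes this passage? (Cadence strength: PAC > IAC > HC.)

The cadence pattern HC–PAC–HC–PAC is weak–strong twice, and phrases 3–4 restate phrases 1–2: a period heard twice, not a double period (which would end weakly at phrase 2).

repeated period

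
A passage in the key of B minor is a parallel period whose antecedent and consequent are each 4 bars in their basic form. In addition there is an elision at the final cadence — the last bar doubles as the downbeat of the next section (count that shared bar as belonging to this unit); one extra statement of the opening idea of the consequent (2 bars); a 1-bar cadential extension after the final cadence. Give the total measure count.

Basic parallel period: 4 + 4 = 8 bars.
8 (basic form) + 2 (extra statement) + 1 (cadential extension) = 11.
The elision shares a bar with the next section but does not change this unit's count.

11 measures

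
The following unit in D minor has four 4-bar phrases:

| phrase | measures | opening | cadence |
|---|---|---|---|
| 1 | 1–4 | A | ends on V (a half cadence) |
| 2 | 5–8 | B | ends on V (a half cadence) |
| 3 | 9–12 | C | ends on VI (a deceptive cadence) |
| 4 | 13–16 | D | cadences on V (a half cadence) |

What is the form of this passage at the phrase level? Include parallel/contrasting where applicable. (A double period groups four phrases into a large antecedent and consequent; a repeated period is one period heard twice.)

phrase group

Phrase 4 ends with a half cadence, no stronger than phrase 2's half cadence, so the four phrases do not form a double period; nor do phrases 3–4 duplicate 1–2, so it is not a repeated period. With no phrase reaching a conclusive cadence, the passage is a phrase group.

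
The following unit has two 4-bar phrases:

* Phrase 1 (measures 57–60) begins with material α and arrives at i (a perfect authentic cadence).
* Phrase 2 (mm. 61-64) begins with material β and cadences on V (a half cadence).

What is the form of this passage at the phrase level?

phrase group

The second phrase closes with a half cadence, which is not stronger than the first phrase's perfect authentic cadence; without a weak→strong cadential pair there is no antecedent–consequent relationship, so this is a phrase group rather than a period.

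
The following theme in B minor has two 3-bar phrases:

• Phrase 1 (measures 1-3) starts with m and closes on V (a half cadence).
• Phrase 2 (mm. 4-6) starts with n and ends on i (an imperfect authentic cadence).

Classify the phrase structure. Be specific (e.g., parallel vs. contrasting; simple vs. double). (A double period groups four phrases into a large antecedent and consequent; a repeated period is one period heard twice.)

Phrase 1 ends with a half cadence (weaker) and phrase 2 with an imperfect authentic cadence (stronger): antecedent + consequent = a period.
The two phrases open with different material (m / n), so the period is contrasting.

contrasting period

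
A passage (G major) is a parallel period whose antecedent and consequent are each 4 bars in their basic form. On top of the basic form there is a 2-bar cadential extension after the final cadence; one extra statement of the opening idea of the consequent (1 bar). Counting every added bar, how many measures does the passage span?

11 measures

Basic parallel period: 4 + 4 = 8 bars.
8 (basic form) + 2 (cadential extension) + 1 (extra statement) = 11.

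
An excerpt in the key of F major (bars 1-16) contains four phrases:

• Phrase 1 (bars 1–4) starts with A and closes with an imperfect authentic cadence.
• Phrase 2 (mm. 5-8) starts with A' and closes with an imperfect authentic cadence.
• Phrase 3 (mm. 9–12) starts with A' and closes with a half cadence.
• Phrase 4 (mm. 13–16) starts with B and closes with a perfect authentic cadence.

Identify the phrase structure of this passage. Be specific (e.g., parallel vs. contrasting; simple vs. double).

parallel double period

Four phrases in two halves: the first half (mm. 1–8) ends with an imperfect authentic cadence, the second (mm. 9-16) with a perfect authentic cadence — a large antecedent–consequent pair, i.e. a double period.
Phrase 3 begins with the same material as phrase 1, making it parallel.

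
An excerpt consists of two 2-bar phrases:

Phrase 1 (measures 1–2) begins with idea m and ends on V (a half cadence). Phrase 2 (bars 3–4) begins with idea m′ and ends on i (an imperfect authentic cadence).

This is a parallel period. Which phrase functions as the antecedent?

The phrase ending with the weaker cadence (half cadence) is the antecedent; the one ending more conclusively (imperfect authentic cadence) is the consequent. The antecedent is phrase 1.

phrase 1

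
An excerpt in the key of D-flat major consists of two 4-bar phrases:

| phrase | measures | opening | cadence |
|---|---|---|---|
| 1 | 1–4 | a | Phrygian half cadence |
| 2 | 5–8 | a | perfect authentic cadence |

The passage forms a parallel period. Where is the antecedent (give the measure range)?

measures 1–4

The antecedent is the phrase ending with the weaker cadence (Phrygian half cadence, phrase 1) and the consequent the one ending more conclusively (perfect authentic cadence, phrase 2); the antecedent is mm. 1-4.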